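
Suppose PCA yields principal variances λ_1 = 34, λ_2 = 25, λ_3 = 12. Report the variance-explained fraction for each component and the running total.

Step 1 — total variance = trace(Sigma) = Σ λ_i = 34 + 25 + 12 = 71.

Step 2 — fraction explained by component i = λ_i / Σ λ:
  PC1: 34/71 = 0.4789
  PC2: 25/71 = 0.3521
  PC3: 12/71 = 0.169

Step 3 — cumulative fraction after k components = (λ_1 + ... + λ_k) / Σ λ:
  k = 1: 34/71 = 0.4789
  k = 2: (34 + 25)/71 = 59/71 = 0.831
  k = 3: (34 + 25 + 12)/71 = 71/71 = 1

Summary (fraction, with percent):

explained: PC1 0.4789 (47.89%), PC2 0.3521 (35.21%), PC3 0.169 (16.9%);  cumulative: 0.4789, 0.831, 1


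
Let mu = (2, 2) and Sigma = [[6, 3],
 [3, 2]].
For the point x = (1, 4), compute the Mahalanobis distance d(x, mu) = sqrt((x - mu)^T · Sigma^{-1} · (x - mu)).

Step 1 — centre the observation: (x - mu) = (-1, 2).

Step 2 — invert Sigma. det(Sigma) = 6·2 - (3)² = 3.
  Sigma^{-1} = (1/det) · [[d, -b], [-b, a]] = [[0.6667, -1],
 [-1, 2]].

Step 3 — form the quadratic (x - mu)^T · Sigma^{-1} · (x - mu):
  Sigma^{-1} · (x - mu) = (-2.6667, 5).
  (x - mu)^T · [Sigma^{-1} · (x - mu)] = (-1)·(-2.6667) + (2)·(5) = 12.6667.

Step 4 — take square root: d = √(12.6667) ≈ 3.559.

d(x, mu) = √(12.6667) ≈ 3.559


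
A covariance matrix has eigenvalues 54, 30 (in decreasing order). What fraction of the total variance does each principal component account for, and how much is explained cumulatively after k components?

Step 1 — total variance = trace(Sigma) = Σ λ_i = 54 + 30 = 84.

Step 2 — fraction explained by component i = λ_i / Σ λ:
  PC1: 54/84 = 0.6429
  PC2: 30/84 = 0.3571

Step 3 — cumulative fraction after k components = (λ_1 + ... + λ_k) / Σ λ:
  k = 1: 54/84 = 0.6429
  k = 2: (54 + 30)/84 = 84/84 = 1

Summary (fraction, with percent):

explained: PC1 0.6429 (64.29%), PC2 0.3571 (35.71%);  cumulative: 0.6429, 1


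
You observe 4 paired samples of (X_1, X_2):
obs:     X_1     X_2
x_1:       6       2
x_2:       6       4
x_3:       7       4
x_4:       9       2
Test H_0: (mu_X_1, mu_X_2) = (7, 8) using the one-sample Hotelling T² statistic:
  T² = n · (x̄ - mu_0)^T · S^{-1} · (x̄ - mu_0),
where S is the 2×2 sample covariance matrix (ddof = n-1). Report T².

Step 1 — sample mean vector:
  mean(X_1) = (6 + 6 + 7 + 9) / 4 = 28/4 = 7
  mean(X_2) = (2 + 4 + 4 + 2) / 4 = 12/4 = 3
  x̄ = (7, 3),  deviation x̄ - mu_0 = (7, 3) - (7, 8) = (0, -5).

Step 2 — sample covariance matrix, S[i,j] = (1/(n-1)) · Σ_k (x_{k,i} - mean_i) · (x_{k,j} - mean_j), divisor n-1 = 3:
  S[X_1,X_1] = ((-1)·(-1) + (-1)·(-1) + (0)·(0) + (2)·(2)) / 3 = 6/3 = 2
  S[X_1,X_2] = ((-1)·(-1) + (-1)·(1) + (0)·(1) + (2)·(-1)) / 3 = -2/3 = -0.6667
  S[X_2,X_2] = ((-1)·(-1) + (1)·(1) + (1)·(1) + (-1)·(-1)) / 3 = 4/3 = 1.3333
  S = [[2, -0.6667],
 [-0.6667, 1.3333]].

Step 3 — invert S. det(S) = 2·1.3333 - (-0.6667)² = 2.2222.
  S^{-1} = (1/det) · [[d, -b], [-b, a]] = [[0.6, 0.3],
 [0.3, 0.9]].

Step 4 — quadratic form (x̄ - mu_0)^T · S^{-1} · (x̄ - mu_0):
  S^{-1} · (x̄ - mu_0) = (-1.5, -4.5),
  (x̄ - mu_0)^T · [...] = (0)·(-1.5) + (-5)·(-4.5) = 22.5.

Step 5 — scale by n: T² = 4 · 22.5 = 90.

T² ≈ 90


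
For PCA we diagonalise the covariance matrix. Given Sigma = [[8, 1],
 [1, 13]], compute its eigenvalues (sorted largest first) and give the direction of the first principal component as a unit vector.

Step 1 — characteristic polynomial of 2×2 Sigma:
  det(Sigma - λI) = λ² - trace · λ + det = 0.
  trace = 8 + 13 = 21, det = 8·13 - (1)² = 103.
Step 2 — discriminant:
  Δ = trace² - 4·det = 441 - 412 = 29.
Step 3 — eigenvalues:
  λ = (trace ± √Δ)/2 = (21 ± 5.3852)/2,
  λ_1 = 13.1926,  λ_2 = 7.8074.

Step 4 — unit eigenvector for λ_1: solve (Sigma - λ_1 I)v = 0. First row:
  (8 - 13.1926)·v_x + (1)·v_y = 0, i.e. (-5.1926)·v_x + (1)·v_y = 0,
  so v ∝ (b, λ_1 - a) = (1, 5.1926) = u.
  ||u|| = √((1)² + (5.1926)²) = √(27.9629) ≈ 5.288,
  v_1 = u/||u|| ≈ (0.1891, 0.982) (||v_1|| = 1).

λ_1 = 13.1926,  λ_2 = 7.8074;  v_1 ≈ (0.1891, 0.982)


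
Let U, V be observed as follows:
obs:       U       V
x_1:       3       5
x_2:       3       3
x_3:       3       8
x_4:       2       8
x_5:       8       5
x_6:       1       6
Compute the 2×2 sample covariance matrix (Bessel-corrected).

Step 1 — column means:
  mean(U) = (3 + 3 + 3 + 2 + 8 + 1) / 6 = 20/6 = 3.3333
  mean(V) = (5 + 3 + 8 + 8 + 5 + 6) / 6 = 35/6 = 5.8333

Step 2 — sample covariance S[i,j] = (1/(n-1)) · Σ_k (x_{k,i} - mean_i) · (x_{k,j} - mean_j), with n-1 = 5.
  S[U,U] = ((-0.3333)·(-0.3333) + (-0.3333)·(-0.3333) + (-0.3333)·(-0.3333) + (-1.3333)·(-1.3333) + (4.6667)·(4.6667) + (-2.3333)·(-2.3333)) / 5 = 29.3333/5 = 5.8667
  S[U,V] = ((-0.3333)·(-0.8333) + (-0.3333)·(-2.8333) + (-0.3333)·(2.1667) + (-1.3333)·(2.1667) + (4.6667)·(-0.8333) + (-2.3333)·(0.1667)) / 5 = -6.6667/5 = -1.3333
  S[V,V] = ((-0.8333)·(-0.8333) + (-2.8333)·(-2.8333) + (2.1667)·(2.1667) + (2.1667)·(2.1667) + (-0.8333)·(-0.8333) + (0.1667)·(0.1667)) / 5 = 18.8333/5 = 3.7667

S is symmetric (S[j,i] = S[i,j]). Assembling:

S = [[5.8667, -1.3333],
 [-1.3333, 3.7667]]


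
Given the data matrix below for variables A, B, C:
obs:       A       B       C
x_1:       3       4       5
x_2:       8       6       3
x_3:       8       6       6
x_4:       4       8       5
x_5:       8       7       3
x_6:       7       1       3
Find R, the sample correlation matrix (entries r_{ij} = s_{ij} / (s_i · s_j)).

Step 1 — column means:
  mean(A) = (3 + 8 + 8 + 4 + 8 + 7) / 6 = 38/6 = 6.3333
  mean(B) = (4 + 6 + 6 + 8 + 7 + 1) / 6 = 32/6 = 5.3333
  mean(C) = (5 + 3 + 6 + 5 + 3 + 3) / 6 = 25/6 = 4.1667

Step 2 — sample variances and covariances s[i,j] = (1/(n-1)) · Σ_k (x_{k,i} - mean_i) · (x_{k,j} - mean_j), with n-1 = 5:
  s[A,A] = ((-3.3333)·(-3.3333) + (1.6667)·(1.6667) + (1.6667)·(1.6667) + (-2.3333)·(-2.3333) + (1.6667)·(1.6667) + (0.6667)·(0.6667)) / 5 = 25.3333/5 = 5.0667
  s[A,B] = ((-3.3333)·(-1.3333) + (1.6667)·(0.6667) + (1.6667)·(0.6667) + (-2.3333)·(2.6667) + (1.6667)·(1.6667) + (0.6667)·(-4.3333)) / 5 = 0.3333/5 = 0.0667
  s[A,C] = ((-3.3333)·(0.8333) + (1.6667)·(-1.1667) + (1.6667)·(1.8333) + (-2.3333)·(0.8333) + (1.6667)·(-1.1667) + (0.6667)·(-1.1667)) / 5 = -6.3333/5 = -1.2667
  s[B,B] = ((-1.3333)·(-1.3333) + (0.6667)·(0.6667) + (0.6667)·(0.6667) + (2.6667)·(2.6667) + (1.6667)·(1.6667) + (-4.3333)·(-4.3333)) / 5 = 31.3333/5 = 6.2667
  s[B,C] = ((-1.3333)·(0.8333) + (0.6667)·(-1.1667) + (0.6667)·(1.8333) + (2.6667)·(0.8333) + (1.6667)·(-1.1667) + (-4.3333)·(-1.1667)) / 5 = 4.6667/5 = 0.9333
  s[C,C] = ((0.8333)·(0.8333) + (-1.1667)·(-1.1667) + (1.8333)·(1.8333) + (0.8333)·(0.8333) + (-1.1667)·(-1.1667) + (-1.1667)·(-1.1667)) / 5 = 8.8333/5 = 1.7667
  Sample standard deviations s_i = √(s[i,i]):
  s(A) = √(5.0667) = 2.2509
  s(B) = √(6.2667) = 2.5033
  s(C) = √(1.7667) = 1.3292

Step 3 — r_{ij} = s_{ij} / (s_i · s_j):
  r[A,A] = 1 (diagonal).
  r[A,B] = 0.0667 / (2.2509 · 2.5033) = 0.0667 / 5.6348 = 0.0118
  r[A,C] = -1.2667 / (2.2509 · 1.3292) = -1.2667 / 2.9918 = -0.4234
  r[B,B] = 1 (diagonal).
  r[B,C] = 0.9333 / (2.5033 · 1.3292) = 0.9333 / 3.3273 = 0.2805
  r[C,C] = 1 (diagonal).

R is symmetric with unit diagonal. Assembling:

R = [[1, 0.0118, -0.4234],
 [0.0118, 1, 0.2805],
 [-0.4234, 0.2805, 1]]


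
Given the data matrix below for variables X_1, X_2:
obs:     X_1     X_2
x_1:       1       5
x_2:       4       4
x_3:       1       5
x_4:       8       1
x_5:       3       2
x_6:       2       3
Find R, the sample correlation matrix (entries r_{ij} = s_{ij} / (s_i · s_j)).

Step 1 — column means:
  mean(X_1) = (1 + 4 + 1 + 8 + 3 + 2) / 6 = 19/6 = 3.1667
  mean(X_2) = (5 + 4 + 5 + 1 + 2 + 3) / 6 = 20/6 = 3.3333

Step 2 — sample variances and covariances s[i,j] = (1/(n-1)) · Σ_k (x_{k,i} - mean_i) · (x_{k,j} - mean_j), with n-1 = 5:
  s[X_1,X_1] = ((-2.1667)·(-2.1667) + (0.8333)·(0.8333) + (-2.1667)·(-2.1667) + (4.8333)·(4.8333) + (-0.1667)·(-0.1667) + (-1.1667)·(-1.1667)) / 5 = 34.8333/5 = 6.9667
  s[X_1,X_2] = ((-2.1667)·(1.6667) + (0.8333)·(0.6667) + (-2.1667)·(1.6667) + (4.8333)·(-2.3333) + (-0.1667)·(-1.3333) + (-1.1667)·(-0.3333)) / 5 = -17.3333/5 = -3.4667
  s[X_2,X_2] = ((1.6667)·(1.6667) + (0.6667)·(0.6667) + (1.6667)·(1.6667) + (-2.3333)·(-2.3333) + (-1.3333)·(-1.3333) + (-0.3333)·(-0.3333)) / 5 = 13.3333/5 = 2.6667
  Sample standard deviations s_i = √(s[i,i]):
  s(X_1) = √(6.9667) = 2.6394
  s(X_2) = √(2.6667) = 1.633

Step 3 — r_{ij} = s_{ij} / (s_i · s_j):
  r[X_1,X_1] = 1 (diagonal).
  r[X_1,X_2] = -3.4667 / (2.6394 · 1.633) = -3.4667 / 4.3102 = -0.8043
  r[X_2,X_2] = 1 (diagonal).

R is symmetric with unit diagonal. Assembling:

R = [[1, -0.8043],
 [-0.8043, 1]]


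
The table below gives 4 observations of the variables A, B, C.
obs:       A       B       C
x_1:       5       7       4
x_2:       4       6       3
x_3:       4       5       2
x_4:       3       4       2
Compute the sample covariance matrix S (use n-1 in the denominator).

Step 1 — column means:
  mean(A) = (5 + 4 + 4 + 3) / 4 = 16/4 = 4
  mean(B) = (7 + 6 + 5 + 4) / 4 = 22/4 = 5.5
  mean(C) = (4 + 3 + 2 + 2) / 4 = 11/4 = 2.75

Step 2 — sample covariance S[i,j] = (1/(n-1)) · Σ_k (x_{k,i} - mean_i) · (x_{k,j} - mean_j), with n-1 = 3.
  S[A,A] = ((1)·(1) + (0)·(0) + (0)·(0) + (-1)·(-1)) / 3 = 2/3 = 0.6667
  S[A,B] = ((1)·(1.5) + (0)·(0.5) + (0)·(-0.5) + (-1)·(-1.5)) / 3 = 3/3 = 1
  S[A,C] = ((1)·(1.25) + (0)·(0.25) + (0)·(-0.75) + (-1)·(-0.75)) / 3 = 2/3 = 0.6667
  S[B,B] = ((1.5)·(1.5) + (0.5)·(0.5) + (-0.5)·(-0.5) + (-1.5)·(-1.5)) / 3 = 5/3 = 1.6667
  S[B,C] = ((1.5)·(1.25) + (0.5)·(0.25) + (-0.5)·(-0.75) + (-1.5)·(-0.75)) / 3 = 3.5/3 = 1.1667
  S[C,C] = ((1.25)·(1.25) + (0.25)·(0.25) + (-0.75)·(-0.75) + (-0.75)·(-0.75)) / 3 = 2.75/3 = 0.9167

S is symmetric (S[j,i] = S[i,j]). Assembling:

S = [[0.6667, 1, 0.6667],
 [1, 1.6667, 1.1667],
 [0.6667, 1.1667, 0.9167]]


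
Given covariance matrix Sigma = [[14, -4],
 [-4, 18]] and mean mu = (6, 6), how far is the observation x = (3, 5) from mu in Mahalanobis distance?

Step 1 — centre the observation: (x - mu) = (-3, -1).

Step 2 — invert Sigma. det(Sigma) = 14·18 - (-4)² = 236.
  Sigma^{-1} = (1/det) · [[d, -b], [-b, a]] = [[0.0763, 0.0169],
 [0.0169, 0.0593]].

Step 3 — form the quadratic (x - mu)^T · Sigma^{-1} · (x - mu):
  Sigma^{-1} · (x - mu) = (-0.2458, -0.1102).
  (x - mu)^T · [Sigma^{-1} · (x - mu)] = (-3)·(-0.2458) + (-1)·(-0.1102) = 0.8475.

Step 4 — take square root: d = √(0.8475) ≈ 0.9206.

d(x, mu) = √(0.8475) ≈ 0.9206


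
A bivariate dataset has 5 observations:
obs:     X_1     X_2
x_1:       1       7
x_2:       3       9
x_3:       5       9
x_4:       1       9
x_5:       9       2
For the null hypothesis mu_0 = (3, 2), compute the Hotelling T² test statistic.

Step 1 — sample mean vector:
  mean(X_1) = (1 + 3 + 5 + 1 + 9) / 5 = 19/5 = 3.8
  mean(X_2) = (7 + 9 + 9 + 9 + 2) / 5 = 36/5 = 7.2
  x̄ = (3.8, 7.2),  deviation x̄ - mu_0 = (3.8, 7.2) - (3, 2) = (0.8, 5.2).

Step 2 — sample covariance matrix, S[i,j] = (1/(n-1)) · Σ_k (x_{k,i} - mean_i) · (x_{k,j} - mean_j), divisor n-1 = 4:
  S[X_1,X_1] = ((-2.8)·(-2.8) + (-0.8)·(-0.8) + (1.2)·(1.2) + (-2.8)·(-2.8) + (5.2)·(5.2)) / 4 = 44.8/4 = 11.2
  S[X_1,X_2] = ((-2.8)·(-0.2) + (-0.8)·(1.8) + (1.2)·(1.8) + (-2.8)·(1.8) + (5.2)·(-5.2)) / 4 = -30.8/4 = -7.7
  S[X_2,X_2] = ((-0.2)·(-0.2) + (1.8)·(1.8) + (1.8)·(1.8) + (1.8)·(1.8) + (-5.2)·(-5.2)) / 4 = 36.8/4 = 9.2
  S = [[11.2, -7.7],
 [-7.7, 9.2]].

Step 3 — invert S. det(S) = 11.2·9.2 - (-7.7)² = 43.75.
  S^{-1} = (1/det) · [[d, -b], [-b, a]] = [[0.2103, 0.176],
 [0.176, 0.256]].

Step 4 — quadratic form (x̄ - mu_0)^T · S^{-1} · (x̄ - mu_0):
  S^{-1} · (x̄ - mu_0) = (1.0834, 1.472),
  (x̄ - mu_0)^T · [...] = (0.8)·(1.0834) + (5.2)·(1.472) = 8.5211.

Step 5 — scale by n: T² = 5 · 8.5211 = 42.6057.

T² ≈ 42.6057


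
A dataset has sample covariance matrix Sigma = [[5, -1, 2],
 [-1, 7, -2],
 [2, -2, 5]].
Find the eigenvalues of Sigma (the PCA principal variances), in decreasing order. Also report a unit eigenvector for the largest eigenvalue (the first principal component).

Step 1 — characteristic polynomial p(λ) = det(λI - Sigma) = λ³ - tr·λ² + c_1·λ - det, where tr = trace, c_1 = sum of the principal 2×2 minors, det = det(Sigma):
  tr = 5 + 7 + 5 = 17,
  c_1 = (5·7 - (-1)²) + (5·5 - (2)²) + (7·5 - (-2)²) = 34 + 21 + 31 = 86,
  det = 5·(7·5 - (-2)²) - (-1)·((-1)·5 - (-2)·(2)) + (2)·((-1)·(-2) - 7·(2)) = 5·(31) - (-1)·(-1) + (2)·(-12) = 130.
  So p(λ) = λ³ - 17λ² + 86λ - 130.
Step 2 — look for an integer root (rational root theorem: any rational root is an integer divisor of 130). Testing λ = 5:
  p(5) = 125 - 425 + 430 - 130 = 0  ✓
  Dividing out (λ - 5): p(λ) = (λ - 5)(λ² - 12λ + 26).
Step 3 — remaining eigenvalues from the quadratic λ² - 12λ + 26 = 0:
  Δ = 12² - 4·26 = 144 - 104 = 40,  λ = (12 ± √40)/2 = (12 ± 6.3246)/2 ≈ 9.1623 or 2.8377.
  Sorted: λ_1 = 9.1623,  λ_2 = 5,  λ_3 = 2.8377  (check: sum = 17 = tr ✓).

Step 4 — unit eigenvector for λ_1 ≈ 9.1623: v spans the null space of (Sigma - λ_1 I), whose rows are
  r_1 = (-4.1623, -1, 2),  r_2 = (-1, -2.1623, -2),  r_3 = (2, -2, -4.1623).
  v is orthogonal to every row, so take v ∝ r_1 × r_2 = ((-1)·(-2) - (2)·(-2.1623), (2)·(-1) - (-4.1623)·(-2), (-4.1623)·(-2.1623) - (-1)·(-1)) ≈ (6.3246, -10.3246, 8).
  Let u = (6.3246, -10.3246, 8).
  ||u|| = √((6.3246)² + (-10.3246)² + (8)²) = √(210.5964) ≈ 14.5119,  v_1 = u/||u|| ≈ (0.4358, -0.7115, 0.5513) (||v_1|| = 1).

λ_1 = 9.1623,  λ_2 = 5,  λ_3 = 2.8377;  v_1 ≈ (0.4358, -0.7115, 0.5513)


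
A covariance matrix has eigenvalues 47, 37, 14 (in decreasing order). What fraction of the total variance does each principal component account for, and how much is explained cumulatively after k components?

Step 1 — total variance = trace(Sigma) = Σ λ_i = 47 + 37 + 14 = 98.

Step 2 — fraction explained by component i = λ_i / Σ λ:
  PC1: 47/98 = 0.4796
  PC2: 37/98 = 0.3776
  PC3: 14/98 = 0.1429

Step 3 — cumulative fraction after k components = (λ_1 + ... + λ_k) / Σ λ:
  k = 1: 47/98 = 0.4796
  k = 2: (47 + 37)/98 = 84/98 = 0.8571
  k = 3: (47 + 37 + 14)/98 = 98/98 = 1

Summary (fraction, with percent):

explained: PC1 0.4796 (47.96%), PC2 0.3776 (37.76%), PC3 0.1429 (14.29%);  cumulative: 0.4796, 0.8571, 1


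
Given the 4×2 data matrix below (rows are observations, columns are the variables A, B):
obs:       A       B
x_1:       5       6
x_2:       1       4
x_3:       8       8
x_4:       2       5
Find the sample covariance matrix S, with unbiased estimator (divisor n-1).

Step 1 — column means:
  mean(A) = (5 + 1 + 8 + 2) / 4 = 16/4 = 4
  mean(B) = (6 + 4 + 8 + 5) / 4 = 23/4 = 5.75

Step 2 — sample covariance S[i,j] = (1/(n-1)) · Σ_k (x_{k,i} - mean_i) · (x_{k,j} - mean_j), with n-1 = 3.
  S[A,A] = ((1)·(1) + (-3)·(-3) + (4)·(4) + (-2)·(-2)) / 3 = 30/3 = 10
  S[A,B] = ((1)·(0.25) + (-3)·(-1.75) + (4)·(2.25) + (-2)·(-0.75)) / 3 = 16/3 = 5.3333
  S[B,B] = ((0.25)·(0.25) + (-1.75)·(-1.75) + (2.25)·(2.25) + (-0.75)·(-0.75)) / 3 = 8.75/3 = 2.9167

S is symmetric (S[j,i] = S[i,j]). Assembling:

S = [[10, 5.3333],
 [5.3333, 2.9167]]


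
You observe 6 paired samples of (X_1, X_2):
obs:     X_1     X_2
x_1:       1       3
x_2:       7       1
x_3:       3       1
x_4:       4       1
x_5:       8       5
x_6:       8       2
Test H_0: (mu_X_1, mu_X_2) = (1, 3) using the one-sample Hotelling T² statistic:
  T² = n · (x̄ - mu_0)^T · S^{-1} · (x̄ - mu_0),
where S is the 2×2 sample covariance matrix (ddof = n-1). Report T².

Step 1 — sample mean vector:
  mean(X_1) = (1 + 7 + 3 + 4 + 8 + 8) / 6 = 31/6 = 5.1667
  mean(X_2) = (3 + 1 + 1 + 1 + 5 + 2) / 6 = 13/6 = 2.1667
  x̄ = (5.1667, 2.1667),  deviation x̄ - mu_0 = (5.1667, 2.1667) - (1, 3) = (4.1667, -0.8333).

Step 2 — sample covariance matrix, S[i,j] = (1/(n-1)) · Σ_k (x_{k,i} - mean_i) · (x_{k,j} - mean_j), divisor n-1 = 5:
  S[X_1,X_1] = ((-4.1667)·(-4.1667) + (1.8333)·(1.8333) + (-2.1667)·(-2.1667) + (-1.1667)·(-1.1667) + (2.8333)·(2.8333) + (2.8333)·(2.8333)) / 5 = 42.8333/5 = 8.5667
  S[X_1,X_2] = ((-4.1667)·(0.8333) + (1.8333)·(-1.1667) + (-2.1667)·(-1.1667) + (-1.1667)·(-1.1667) + (2.8333)·(2.8333) + (2.8333)·(-0.1667)) / 5 = 5.8333/5 = 1.1667
  S[X_2,X_2] = ((0.8333)·(0.8333) + (-1.1667)·(-1.1667) + (-1.1667)·(-1.1667) + (-1.1667)·(-1.1667) + (2.8333)·(2.8333) + (-0.1667)·(-0.1667)) / 5 = 12.8333/5 = 2.5667
  S = [[8.5667, 1.1667],
 [1.1667, 2.5667]].

Step 3 — invert S. det(S) = 8.5667·2.5667 - (1.1667)² = 20.6267.
  S^{-1} = (1/det) · [[d, -b], [-b, a]] = [[0.1244, -0.0566],
 [-0.0566, 0.4153]].

Step 4 — quadratic form (x̄ - mu_0)^T · S^{-1} · (x̄ - mu_0):
  S^{-1} · (x̄ - mu_0) = (0.5656, -0.5818),
  (x̄ - mu_0)^T · [...] = (4.1667)·(0.5656) + (-0.8333)·(-0.5818) = 2.8415.

Step 5 — scale by n: T² = 6 · 2.8415 = 17.0491.

T² ≈ 17.0491


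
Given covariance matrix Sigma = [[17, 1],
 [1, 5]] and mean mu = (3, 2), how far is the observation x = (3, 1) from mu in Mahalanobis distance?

Step 1 — centre the observation: (x - mu) = (0, -1).

Step 2 — invert Sigma. det(Sigma) = 17·5 - (1)² = 84.
  Sigma^{-1} = (1/det) · [[d, -b], [-b, a]] = [[0.0595, -0.0119],
 [-0.0119, 0.2024]].

Step 3 — form the quadratic (x - mu)^T · Sigma^{-1} · (x - mu):
  Sigma^{-1} · (x - mu) = (0.0119, -0.2024).
  (x - mu)^T · [Sigma^{-1} · (x - mu)] = (0)·(0.0119) + (-1)·(-0.2024) = 0.2024.

Step 4 — take square root: d = √(0.2024) ≈ 0.4499.

d(x, mu) = √(0.2024) ≈ 0.4499


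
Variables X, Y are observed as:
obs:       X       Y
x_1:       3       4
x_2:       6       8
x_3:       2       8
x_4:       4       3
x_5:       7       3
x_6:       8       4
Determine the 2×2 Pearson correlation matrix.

Step 1 — column means:
  mean(X) = (3 + 6 + 2 + 4 + 7 + 8) / 6 = 30/6 = 5
  mean(Y) = (4 + 8 + 8 + 3 + 3 + 4) / 6 = 30/6 = 5

Step 2 — sample variances and covariances s[i,j] = (1/(n-1)) · Σ_k (x_{k,i} - mean_i) · (x_{k,j} - mean_j), with n-1 = 5:
  s[X,X] = ((-2)·(-2) + (1)·(1) + (-3)·(-3) + (-1)·(-1) + (2)·(2) + (3)·(3)) / 5 = 28/5 = 5.6
  s[X,Y] = ((-2)·(-1) + (1)·(3) + (-3)·(3) + (-1)·(-2) + (2)·(-2) + (3)·(-1)) / 5 = -9/5 = -1.8
  s[Y,Y] = ((-1)·(-1) + (3)·(3) + (3)·(3) + (-2)·(-2) + (-2)·(-2) + (-1)·(-1)) / 5 = 28/5 = 5.6
  Sample standard deviations s_i = √(s[i,i]):
  s(X) = √(5.6) = 2.3664
  s(Y) = √(5.6) = 2.3664

Step 3 — r_{ij} = s_{ij} / (s_i · s_j):
  r[X,X] = 1 (diagonal).
  r[X,Y] = -1.8 / (2.3664 · 2.3664) = -1.8 / 5.6 = -0.3214
  r[Y,Y] = 1 (diagonal).

R is symmetric with unit diagonal. Assembling:

R = [[1, -0.3214],
 [-0.3214, 1]]


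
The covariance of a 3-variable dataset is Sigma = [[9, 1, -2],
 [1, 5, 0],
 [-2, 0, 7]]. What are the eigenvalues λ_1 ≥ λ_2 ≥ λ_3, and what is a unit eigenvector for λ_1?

Step 1 — characteristic polynomial p(λ) = det(λI - Sigma) = λ³ - tr·λ² + c_1·λ - det, where tr = trace, c_1 = sum of the principal 2×2 minors, det = det(Sigma):
  tr = 9 + 5 + 7 = 21,
  c_1 = (9·5 - (1)²) + (9·7 - (-2)²) + (5·7 - (0)²) = 44 + 59 + 35 = 138,
  det = 9·(5·7 - (0)²) - (1)·((1)·7 - (0)·(-2)) + (-2)·((1)·(0) - 5·(-2)) = 9·(35) - (1)·(7) + (-2)·(10) = 288.
  So p(λ) = λ³ - 21λ² + 138λ - 288.
Step 2 — look for an integer root (rational root theorem: any rational root is an integer divisor of 288). Testing λ = 6:
  p(6) = 216 - 756 + 828 - 288 = 0  ✓
  Dividing out (λ - 6): p(λ) = (λ - 6)(λ² - 15λ + 48).
Step 3 — remaining eigenvalues from the quadratic λ² - 15λ + 48 = 0:
  Δ = 15² - 4·48 = 225 - 192 = 33,  λ = (15 ± √33)/2 = (15 ± 5.7446)/2 ≈ 10.3723 or 4.6277.
  Sorted: λ_1 = 10.3723,  λ_2 = 6,  λ_3 = 4.6277  (check: sum = 21 = tr ✓).

Step 4 — unit eigenvector for λ_1 ≈ 10.3723: v spans the null space of (Sigma - λ_1 I), whose rows are
  r_1 = (-1.3723, 1, -2),  r_2 = (1, -5.3723, 0),  r_3 = (-2, 0, -3.3723).
  v is orthogonal to every row, so take v ∝ r_1 × r_2 = ((1)·(0) - (-2)·(-5.3723), (-2)·(1) - (-1.3723)·(0), (-1.3723)·(-5.3723) - (1)·(1)) ≈ (-10.7446, -2, 6.3723).
  Rescale (multiply by -1 so the first nonzero entry is positive): u = (10.7446, 2, -6.3723).
  ||u|| = √((10.7446)² + (2)² + (-6.3723)²) = √(160.0516) ≈ 12.6511,  v_1 = u/||u|| ≈ (0.8493, 0.1581, -0.5037) (||v_1|| = 1).

λ_1 = 10.3723,  λ_2 = 6,  λ_3 = 4.6277;  v_1 ≈ (0.8493, 0.1581, -0.5037)


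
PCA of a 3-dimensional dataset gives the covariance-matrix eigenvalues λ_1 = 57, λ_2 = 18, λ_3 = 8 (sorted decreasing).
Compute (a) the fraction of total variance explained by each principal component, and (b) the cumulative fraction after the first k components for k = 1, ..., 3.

Step 1 — total variance = trace(Sigma) = Σ λ_i = 57 + 18 + 8 = 83.

Step 2 — fraction explained by component i = λ_i / Σ λ:
  PC1: 57/83 = 0.6867
  PC2: 18/83 = 0.2169
  PC3: 8/83 = 0.0964

Step 3 — cumulative fraction after k components = (λ_1 + ... + λ_k) / Σ λ:
  k = 1: 57/83 = 0.6867
  k = 2: (57 + 18)/83 = 75/83 = 0.9036
  k = 3: (57 + 18 + 8)/83 = 83/83 = 1

Summary (fraction, with percent):

explained: PC1 0.6867 (68.67%), PC2 0.2169 (21.69%), PC3 0.0964 (9.64%);  cumulative: 0.6867, 0.9036, 1


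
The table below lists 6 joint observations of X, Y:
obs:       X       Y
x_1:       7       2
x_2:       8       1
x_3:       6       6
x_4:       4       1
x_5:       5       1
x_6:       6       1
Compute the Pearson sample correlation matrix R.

Step 1 — column means:
  mean(X) = (7 + 8 + 6 + 4 + 5 + 6) / 6 = 36/6 = 6
  mean(Y) = (2 + 1 + 6 + 1 + 1 + 1) / 6 = 12/6 = 2

Step 2 — sample variances and covariances s[i,j] = (1/(n-1)) · Σ_k (x_{k,i} - mean_i) · (x_{k,j} - mean_j), with n-1 = 5:
  s[X,X] = ((1)·(1) + (2)·(2) + (0)·(0) + (-2)·(-2) + (-1)·(-1) + (0)·(0)) / 5 = 10/5 = 2
  s[X,Y] = ((1)·(0) + (2)·(-1) + (0)·(4) + (-2)·(-1) + (-1)·(-1) + (0)·(-1)) / 5 = 1/5 = 0.2
  s[Y,Y] = ((0)·(0) + (-1)·(-1) + (4)·(4) + (-1)·(-1) + (-1)·(-1) + (-1)·(-1)) / 5 = 20/5 = 4
  Sample standard deviations s_i = √(s[i,i]):
  s(X) = √(2) = 1.4142
  s(Y) = √(4) = 2

Step 3 — r_{ij} = s_{ij} / (s_i · s_j):
  r[X,X] = 1 (diagonal).
  r[X,Y] = 0.2 / (1.4142 · 2) = 0.2 / 2.8284 = 0.0707
  r[Y,Y] = 1 (diagonal).

R is symmetric with unit diagonal. Assembling:

R = [[1, 0.0707],
 [0.0707, 1]]


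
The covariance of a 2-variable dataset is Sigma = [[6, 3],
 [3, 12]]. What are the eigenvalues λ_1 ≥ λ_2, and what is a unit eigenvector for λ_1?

Step 1 — characteristic polynomial of 2×2 Sigma:
  det(Sigma - λI) = λ² - trace · λ + det = 0.
  trace = 6 + 12 = 18, det = 6·12 - (3)² = 63.
Step 2 — discriminant:
  Δ = trace² - 4·det = 324 - 252 = 72.
Step 3 — eigenvalues:
  λ = (trace ± √Δ)/2 = (18 ± 8.4853)/2,
  λ_1 = 13.2426,  λ_2 = 4.7574.

Step 4 — unit eigenvector for λ_1: solve (Sigma - λ_1 I)v = 0. First row:
  (6 - 13.2426)·v_x + (3)·v_y = 0, i.e. (-7.2426)·v_x + (3)·v_y = 0,
  so v ∝ (b, λ_1 - a) = (3, 7.2426) = u.
  ||u|| = √((3)² + (7.2426)²) = √(61.4558) ≈ 7.8394,
  v_1 = u/||u|| ≈ (0.3827, 0.9239) (||v_1|| = 1).

λ_1 = 13.2426,  λ_2 = 4.7574;  v_1 ≈ (0.3827, 0.9239)


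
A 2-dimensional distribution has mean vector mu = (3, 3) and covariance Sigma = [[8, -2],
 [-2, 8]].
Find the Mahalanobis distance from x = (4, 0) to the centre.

Step 1 — centre the observation: (x - mu) = (1, -3).

Step 2 — invert Sigma. det(Sigma) = 8·8 - (-2)² = 60.
  Sigma^{-1} = (1/det) · [[d, -b], [-b, a]] = [[0.1333, 0.0333],
 [0.0333, 0.1333]].

Step 3 — form the quadratic (x - mu)^T · Sigma^{-1} · (x - mu):
  Sigma^{-1} · (x - mu) = (0.0333, -0.3667).
  (x - mu)^T · [Sigma^{-1} · (x - mu)] = (1)·(0.0333) + (-3)·(-0.3667) = 1.1333.

Step 4 — take square root: d = √(1.1333) ≈ 1.0646.

d(x, mu) = √(1.1333) ≈ 1.0646


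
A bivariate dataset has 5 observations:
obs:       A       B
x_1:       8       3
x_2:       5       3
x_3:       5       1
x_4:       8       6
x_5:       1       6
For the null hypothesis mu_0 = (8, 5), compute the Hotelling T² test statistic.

Step 1 — sample mean vector:
  mean(A) = (8 + 5 + 5 + 8 + 1) / 5 = 27/5 = 5.4
  mean(B) = (3 + 3 + 1 + 6 + 6) / 5 = 19/5 = 3.8
  x̄ = (5.4, 3.8),  deviation x̄ - mu_0 = (5.4, 3.8) - (8, 5) = (-2.6, -1.2).

Step 2 — sample covariance matrix, S[i,j] = (1/(n-1)) · Σ_k (x_{k,i} - mean_i) · (x_{k,j} - mean_j), divisor n-1 = 4:
  S[A,A] = ((2.6)·(2.6) + (-0.4)·(-0.4) + (-0.4)·(-0.4) + (2.6)·(2.6) + (-4.4)·(-4.4)) / 4 = 33.2/4 = 8.3
  S[A,B] = ((2.6)·(-0.8) + (-0.4)·(-0.8) + (-0.4)·(-2.8) + (2.6)·(2.2) + (-4.4)·(2.2)) / 4 = -4.6/4 = -1.15
  S[B,B] = ((-0.8)·(-0.8) + (-0.8)·(-0.8) + (-2.8)·(-2.8) + (2.2)·(2.2) + (2.2)·(2.2)) / 4 = 18.8/4 = 4.7
  S = [[8.3, -1.15],
 [-1.15, 4.7]].

Step 3 — invert S. det(S) = 8.3·4.7 - (-1.15)² = 37.6875.
  S^{-1} = (1/det) · [[d, -b], [-b, a]] = [[0.1247, 0.0305],
 [0.0305, 0.2202]].

Step 4 — quadratic form (x̄ - mu_0)^T · S^{-1} · (x̄ - mu_0):
  S^{-1} · (x̄ - mu_0) = (-0.3609, -0.3436),
  (x̄ - mu_0)^T · [...] = (-2.6)·(-0.3609) + (-1.2)·(-0.3436) = 1.3506.

Step 5 — scale by n: T² = 5 · 1.3506 = 6.7529.

T² ≈ 6.7529


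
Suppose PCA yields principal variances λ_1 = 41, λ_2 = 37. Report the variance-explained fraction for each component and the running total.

Step 1 — total variance = trace(Sigma) = Σ λ_i = 41 + 37 = 78.

Step 2 — fraction explained by component i = λ_i / Σ λ:
  PC1: 41/78 = 0.5256
  PC2: 37/78 = 0.4744

Step 3 — cumulative fraction after k components = (λ_1 + ... + λ_k) / Σ λ:
  k = 1: 41/78 = 0.5256
  k = 2: (41 + 37)/78 = 78/78 = 1

Summary (fraction, with percent):

explained: PC1 0.5256 (52.56%), PC2 0.4744 (47.44%);  cumulative: 0.5256, 1


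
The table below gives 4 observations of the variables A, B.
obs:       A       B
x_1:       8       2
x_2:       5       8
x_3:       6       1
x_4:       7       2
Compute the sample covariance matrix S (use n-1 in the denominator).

Step 1 — column means:
  mean(A) = (8 + 5 + 6 + 7) / 4 = 26/4 = 6.5
  mean(B) = (2 + 8 + 1 + 2) / 4 = 13/4 = 3.25

Step 2 — sample covariance S[i,j] = (1/(n-1)) · Σ_k (x_{k,i} - mean_i) · (x_{k,j} - mean_j), with n-1 = 3.
  S[A,A] = ((1.5)·(1.5) + (-1.5)·(-1.5) + (-0.5)·(-0.5) + (0.5)·(0.5)) / 3 = 5/3 = 1.6667
  S[A,B] = ((1.5)·(-1.25) + (-1.5)·(4.75) + (-0.5)·(-2.25) + (0.5)·(-1.25)) / 3 = -8.5/3 = -2.8333
  S[B,B] = ((-1.25)·(-1.25) + (4.75)·(4.75) + (-2.25)·(-2.25) + (-1.25)·(-1.25)) / 3 = 30.75/3 = 10.25

S is symmetric (S[j,i] = S[i,j]). Assembling:

S = [[1.6667, -2.8333],
 [-2.8333, 10.25]]


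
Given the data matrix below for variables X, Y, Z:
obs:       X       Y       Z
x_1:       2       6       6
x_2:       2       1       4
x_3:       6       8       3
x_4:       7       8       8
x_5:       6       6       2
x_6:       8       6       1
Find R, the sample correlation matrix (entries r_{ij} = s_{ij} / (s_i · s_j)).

Step 1 — column means:
  mean(X) = (2 + 2 + 6 + 7 + 6 + 8) / 6 = 31/6 = 5.1667
  mean(Y) = (6 + 1 + 8 + 8 + 6 + 6) / 6 = 35/6 = 5.8333
  mean(Z) = (6 + 4 + 3 + 8 + 2 + 1) / 6 = 24/6 = 4

Step 2 — sample variances and covariances s[i,j] = (1/(n-1)) · Σ_k (x_{k,i} - mean_i) · (x_{k,j} - mean_j), with n-1 = 5:
  s[X,X] = ((-3.1667)·(-3.1667) + (-3.1667)·(-3.1667) + (0.8333)·(0.8333) + (1.8333)·(1.8333) + (0.8333)·(0.8333) + (2.8333)·(2.8333)) / 5 = 32.8333/5 = 6.5667
  s[X,Y] = ((-3.1667)·(0.1667) + (-3.1667)·(-4.8333) + (0.8333)·(2.1667) + (1.8333)·(2.1667) + (0.8333)·(0.1667) + (2.8333)·(0.1667)) / 5 = 21.1667/5 = 4.2333
  s[X,Z] = ((-3.1667)·(2) + (-3.1667)·(0) + (0.8333)·(-1) + (1.8333)·(4) + (0.8333)·(-2) + (2.8333)·(-3)) / 5 = -10/5 = -2
  s[Y,Y] = ((0.1667)·(0.1667) + (-4.8333)·(-4.8333) + (2.1667)·(2.1667) + (2.1667)·(2.1667) + (0.1667)·(0.1667) + (0.1667)·(0.1667)) / 5 = 32.8333/5 = 6.5667
  s[Y,Z] = ((0.1667)·(2) + (-4.8333)·(0) + (2.1667)·(-1) + (2.1667)·(4) + (0.1667)·(-2) + (0.1667)·(-3)) / 5 = 6/5 = 1.2
  s[Z,Z] = ((2)·(2) + (0)·(0) + (-1)·(-1) + (4)·(4) + (-2)·(-2) + (-3)·(-3)) / 5 = 34/5 = 6.8
  Sample standard deviations s_i = √(s[i,i]):
  s(X) = √(6.5667) = 2.5626
  s(Y) = √(6.5667) = 2.5626
  s(Z) = √(6.8) = 2.6077

Step 3 — r_{ij} = s_{ij} / (s_i · s_j):
  r[X,X] = 1 (diagonal).
  r[X,Y] = 4.2333 / (2.5626 · 2.5626) = 4.2333 / 6.5667 = 0.6447
  r[X,Z] = -2 / (2.5626 · 2.6077) = -2 / 6.6823 = -0.2993
  r[Y,Y] = 1 (diagonal).
  r[Y,Z] = 1.2 / (2.5626 · 2.6077) = 1.2 / 6.6823 = 0.1796
  r[Z,Z] = 1 (diagonal).

R is symmetric with unit diagonal. Assembling:

R = [[1, 0.6447, -0.2993],
 [0.6447, 1, 0.1796],
 [-0.2993, 0.1796, 1]]


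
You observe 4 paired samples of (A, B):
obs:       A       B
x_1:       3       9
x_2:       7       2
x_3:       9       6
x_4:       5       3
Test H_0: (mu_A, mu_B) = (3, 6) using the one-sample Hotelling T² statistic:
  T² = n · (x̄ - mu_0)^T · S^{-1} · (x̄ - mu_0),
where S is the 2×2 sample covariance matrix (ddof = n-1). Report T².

Step 1 — sample mean vector:
  mean(A) = (3 + 7 + 9 + 5) / 4 = 24/4 = 6
  mean(B) = (9 + 2 + 6 + 3) / 4 = 20/4 = 5
  x̄ = (6, 5),  deviation x̄ - mu_0 = (6, 5) - (3, 6) = (3, -1).

Step 2 — sample covariance matrix, S[i,j] = (1/(n-1)) · Σ_k (x_{k,i} - mean_i) · (x_{k,j} - mean_j), divisor n-1 = 3:
  S[A,A] = ((-3)·(-3) + (1)·(1) + (3)·(3) + (-1)·(-1)) / 3 = 20/3 = 6.6667
  S[A,B] = ((-3)·(4) + (1)·(-3) + (3)·(1) + (-1)·(-2)) / 3 = -10/3 = -3.3333
  S[B,B] = ((4)·(4) + (-3)·(-3) + (1)·(1) + (-2)·(-2)) / 3 = 30/3 = 10
  S = [[6.6667, -3.3333],
 [-3.3333, 10]].

Step 3 — invert S. det(S) = 6.6667·10 - (-3.3333)² = 55.5556.
  S^{-1} = (1/det) · [[d, -b], [-b, a]] = [[0.18, 0.06],
 [0.06, 0.12]].

Step 4 — quadratic form (x̄ - mu_0)^T · S^{-1} · (x̄ - mu_0):
  S^{-1} · (x̄ - mu_0) = (0.48, 0.06),
  (x̄ - mu_0)^T · [...] = (3)·(0.48) + (-1)·(0.06) = 1.38.

Step 5 — scale by n: T² = 4 · 1.38 = 5.52.

T² ≈ 5.52


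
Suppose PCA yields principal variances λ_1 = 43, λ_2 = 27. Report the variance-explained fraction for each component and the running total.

Step 1 — total variance = trace(Sigma) = Σ λ_i = 43 + 27 = 70.

Step 2 — fraction explained by component i = λ_i / Σ λ:
  PC1: 43/70 = 0.6143
  PC2: 27/70 = 0.3857

Step 3 — cumulative fraction after k components = (λ_1 + ... + λ_k) / Σ λ:
  k = 1: 43/70 = 0.6143
  k = 2: (43 + 27)/70 = 70/70 = 1

Summary (fraction, with percent):

explained: PC1 0.6143 (61.43%), PC2 0.3857 (38.57%);  cumulative: 0.6143, 1


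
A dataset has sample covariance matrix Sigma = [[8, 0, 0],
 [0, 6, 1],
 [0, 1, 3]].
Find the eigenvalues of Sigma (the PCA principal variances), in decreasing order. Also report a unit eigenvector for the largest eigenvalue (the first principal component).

Step 1 — characteristic polynomial p(λ) = det(λI - Sigma) = λ³ - tr·λ² + c_1·λ - det, where tr = trace, c_1 = sum of the principal 2×2 minors, det = det(Sigma):
  tr = 8 + 6 + 3 = 17,
  c_1 = (8·6 - (0)²) + (8·3 - (0)²) + (6·3 - (1)²) = 48 + 24 + 17 = 89,
  det = 8·(6·3 - (1)²) - (0)·((0)·3 - (1)·(0)) + (0)·((0)·(1) - 6·(0)) = 8·(17) - (0)·(0) + (0)·(0) = 136.
  So p(λ) = λ³ - 17λ² + 89λ - 136.
Step 2 — look for an integer root (rational root theorem: any rational root is an integer divisor of 136). Testing λ = 8:
  p(8) = 512 - 1088 + 712 - 136 = 0  ✓
  Dividing out (λ - 8): p(λ) = (λ - 8)(λ² - 9λ + 17).
Step 3 — remaining eigenvalues from the quadratic λ² - 9λ + 17 = 0:
  Δ = 9² - 4·17 = 81 - 68 = 13,  λ = (9 ± √13)/2 = (9 ± 3.6056)/2 ≈ 6.3028 or 2.6972.
  Sorted: λ_1 = 8,  λ_2 = 6.3028,  λ_3 = 2.6972  (check: sum = 17 = tr ✓).

Step 4 — unit eigenvector for λ_1 = 8: v spans the null space of (Sigma - λ_1 I), whose rows are
  r_1 = (0, 0, 0),  r_2 = (0, -2, 1),  r_3 = (0, 1, -5).
  v is orthogonal to every row, so take v ∝ r_2 × r_3 = ((-2)·(-5) - (1)·(1), (1)·(0) - (0)·(-5), (0)·(1) - (-2)·(0)) = (9, 0, 0).
  Rescale (divide by 9): u = (1, 0, 0).
  ||u|| = √((1)² + (0)² + (0)²) = √(1) = 1,  v_1 = u/||u|| ≈ (1, 0, 0) (||v_1|| = 1).

λ_1 = 8,  λ_2 = 6.3028,  λ_3 = 2.6972;  v_1 ≈ (1, 0, 0)


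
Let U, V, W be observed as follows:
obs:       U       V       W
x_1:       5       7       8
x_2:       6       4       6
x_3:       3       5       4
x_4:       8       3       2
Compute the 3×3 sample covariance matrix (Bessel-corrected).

Step 1 — column means:
  mean(U) = (5 + 6 + 3 + 8) / 4 = 22/4 = 5.5
  mean(V) = (7 + 4 + 5 + 3) / 4 = 19/4 = 4.75
  mean(W) = (8 + 6 + 4 + 2) / 4 = 20/4 = 5

Step 2 — sample covariance S[i,j] = (1/(n-1)) · Σ_k (x_{k,i} - mean_i) · (x_{k,j} - mean_j), with n-1 = 3.
  S[U,U] = ((-0.5)·(-0.5) + (0.5)·(0.5) + (-2.5)·(-2.5) + (2.5)·(2.5)) / 3 = 13/3 = 4.3333
  S[U,V] = ((-0.5)·(2.25) + (0.5)·(-0.75) + (-2.5)·(0.25) + (2.5)·(-1.75)) / 3 = -6.5/3 = -2.1667
  S[U,W] = ((-0.5)·(3) + (0.5)·(1) + (-2.5)·(-1) + (2.5)·(-3)) / 3 = -6/3 = -2
  S[V,V] = ((2.25)·(2.25) + (-0.75)·(-0.75) + (0.25)·(0.25) + (-1.75)·(-1.75)) / 3 = 8.75/3 = 2.9167
  S[V,W] = ((2.25)·(3) + (-0.75)·(1) + (0.25)·(-1) + (-1.75)·(-3)) / 3 = 11/3 = 3.6667
  S[W,W] = ((3)·(3) + (1)·(1) + (-1)·(-1) + (-3)·(-3)) / 3 = 20/3 = 6.6667

S is symmetric (S[j,i] = S[i,j]). Assembling:

S = [[4.3333, -2.1667, -2],
 [-2.1667, 2.9167, 3.6667],
 [-2, 3.6667, 6.6667]]


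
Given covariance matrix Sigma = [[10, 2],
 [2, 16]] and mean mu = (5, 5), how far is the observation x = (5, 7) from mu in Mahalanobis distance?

Step 1 — centre the observation: (x - mu) = (0, 2).

Step 2 — invert Sigma. det(Sigma) = 10·16 - (2)² = 156.
  Sigma^{-1} = (1/det) · [[d, -b], [-b, a]] = [[0.1026, -0.0128],
 [-0.0128, 0.0641]].

Step 3 — form the quadratic (x - mu)^T · Sigma^{-1} · (x - mu):
  Sigma^{-1} · (x - mu) = (-0.0256, 0.1282).
  (x - mu)^T · [Sigma^{-1} · (x - mu)] = (0)·(-0.0256) + (2)·(0.1282) = 0.2564.

Step 4 — take square root: d = √(0.2564) ≈ 0.5064.

d(x, mu) = √(0.2564) ≈ 0.5064


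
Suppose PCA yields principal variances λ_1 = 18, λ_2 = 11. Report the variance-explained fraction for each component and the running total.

Step 1 — total variance = trace(Sigma) = Σ λ_i = 18 + 11 = 29.

Step 2 — fraction explained by component i = λ_i / Σ λ:
  PC1: 18/29 = 0.6207
  PC2: 11/29 = 0.3793

Step 3 — cumulative fraction after k components = (λ_1 + ... + λ_k) / Σ λ:
  k = 1: 18/29 = 0.6207
  k = 2: (18 + 11)/29 = 29/29 = 1

Summary (fraction, with percent):

explained: PC1 0.6207 (62.07%), PC2 0.3793 (37.93%);  cumulative: 0.6207, 1


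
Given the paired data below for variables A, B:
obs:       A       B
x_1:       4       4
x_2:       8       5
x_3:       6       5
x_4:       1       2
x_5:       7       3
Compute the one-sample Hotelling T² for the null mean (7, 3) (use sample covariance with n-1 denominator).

Step 1 — sample mean vector:
  mean(A) = (4 + 8 + 6 + 1 + 7) / 5 = 26/5 = 5.2
  mean(B) = (4 + 5 + 5 + 2 + 3) / 5 = 19/5 = 3.8
  x̄ = (5.2, 3.8),  deviation x̄ - mu_0 = (5.2, 3.8) - (7, 3) = (-1.8, 0.8).

Step 2 — sample covariance matrix, S[i,j] = (1/(n-1)) · Σ_k (x_{k,i} - mean_i) · (x_{k,j} - mean_j), divisor n-1 = 4:
  S[A,A] = ((-1.2)·(-1.2) + (2.8)·(2.8) + (0.8)·(0.8) + (-4.2)·(-4.2) + (1.8)·(1.8)) / 4 = 30.8/4 = 7.7
  S[A,B] = ((-1.2)·(0.2) + (2.8)·(1.2) + (0.8)·(1.2) + (-4.2)·(-1.8) + (1.8)·(-0.8)) / 4 = 10.2/4 = 2.55
  S[B,B] = ((0.2)·(0.2) + (1.2)·(1.2) + (1.2)·(1.2) + (-1.8)·(-1.8) + (-0.8)·(-0.8)) / 4 = 6.8/4 = 1.7
  S = [[7.7, 2.55],
 [2.55, 1.7]].

Step 3 — invert S. det(S) = 7.7·1.7 - (2.55)² = 6.5875.
  S^{-1} = (1/det) · [[d, -b], [-b, a]] = [[0.2581, -0.3871],
 [-0.3871, 1.1689]].

Step 4 — quadratic form (x̄ - mu_0)^T · S^{-1} · (x̄ - mu_0):
  S^{-1} · (x̄ - mu_0) = (-0.7742, 1.6319),
  (x̄ - mu_0)^T · [...] = (-1.8)·(-0.7742) + (0.8)·(1.6319) = 2.6991.

Step 5 — scale by n: T² = 5 · 2.6991 = 13.4953.

T² ≈ 13.4953


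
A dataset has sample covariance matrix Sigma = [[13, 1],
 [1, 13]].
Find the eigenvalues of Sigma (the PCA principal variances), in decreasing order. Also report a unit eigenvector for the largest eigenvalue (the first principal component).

Step 1 — characteristic polynomial of 2×2 Sigma:
  det(Sigma - λI) = λ² - trace · λ + det = 0.
  trace = 13 + 13 = 26, det = 13·13 - (1)² = 168.
Step 2 — discriminant:
  Δ = trace² - 4·det = 676 - 672 = 4.
Step 3 — eigenvalues:
  λ = (trace ± √Δ)/2 = (26 ± 2)/2,
  λ_1 = 14,  λ_2 = 12.

Step 4 — unit eigenvector for λ_1: solve (Sigma - λ_1 I)v = 0. First row:
  (13 - 14)·v_x + (1)·v_y = 0, i.e. (-1)·v_x + (1)·v_y = 0,
  so v ∝ (b, λ_1 - a) = (1, 1) = u.
  ||u|| = √((1)² + (1)²) = √(2) ≈ 1.4142,
  v_1 = u/||u|| ≈ (0.7071, 0.7071) (||v_1|| = 1).

λ_1 = 14,  λ_2 = 12;  v_1 ≈ (0.7071, 0.7071)


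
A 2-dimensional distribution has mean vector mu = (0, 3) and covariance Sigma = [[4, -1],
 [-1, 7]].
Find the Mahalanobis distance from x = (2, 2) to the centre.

Step 1 — centre the observation: (x - mu) = (2, -1).

Step 2 — invert Sigma. det(Sigma) = 4·7 - (-1)² = 27.
  Sigma^{-1} = (1/det) · [[d, -b], [-b, a]] = [[0.2593, 0.037],
 [0.037, 0.1481]].

Step 3 — form the quadratic (x - mu)^T · Sigma^{-1} · (x - mu):
  Sigma^{-1} · (x - mu) = (0.4815, -0.0741).
  (x - mu)^T · [Sigma^{-1} · (x - mu)] = (2)·(0.4815) + (-1)·(-0.0741) = 1.037.

Step 4 — take square root: d = √(1.037) ≈ 1.0184.

d(x, mu) = √(1.037) ≈ 1.0184


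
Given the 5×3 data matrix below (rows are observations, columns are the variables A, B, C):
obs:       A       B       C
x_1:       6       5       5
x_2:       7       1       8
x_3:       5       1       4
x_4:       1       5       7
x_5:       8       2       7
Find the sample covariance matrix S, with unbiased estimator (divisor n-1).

Step 1 — column means:
  mean(A) = (6 + 7 + 5 + 1 + 8) / 5 = 27/5 = 5.4
  mean(B) = (5 + 1 + 1 + 5 + 2) / 5 = 14/5 = 2.8
  mean(C) = (5 + 8 + 4 + 7 + 7) / 5 = 31/5 = 6.2

Step 2 — sample covariance S[i,j] = (1/(n-1)) · Σ_k (x_{k,i} - mean_i) · (x_{k,j} - mean_j), with n-1 = 4.
  S[A,A] = ((0.6)·(0.6) + (1.6)·(1.6) + (-0.4)·(-0.4) + (-4.4)·(-4.4) + (2.6)·(2.6)) / 4 = 29.2/4 = 7.3
  S[A,B] = ((0.6)·(2.2) + (1.6)·(-1.8) + (-0.4)·(-1.8) + (-4.4)·(2.2) + (2.6)·(-0.8)) / 4 = -12.6/4 = -3.15
  S[A,C] = ((0.6)·(-1.2) + (1.6)·(1.8) + (-0.4)·(-2.2) + (-4.4)·(0.8) + (2.6)·(0.8)) / 4 = 1.6/4 = 0.4
  S[B,B] = ((2.2)·(2.2) + (-1.8)·(-1.8) + (-1.8)·(-1.8) + (2.2)·(2.2) + (-0.8)·(-0.8)) / 4 = 16.8/4 = 4.2
  S[B,C] = ((2.2)·(-1.2) + (-1.8)·(1.8) + (-1.8)·(-2.2) + (2.2)·(0.8) + (-0.8)·(0.8)) / 4 = -0.8/4 = -0.2
  S[C,C] = ((-1.2)·(-1.2) + (1.8)·(1.8) + (-2.2)·(-2.2) + (0.8)·(0.8) + (0.8)·(0.8)) / 4 = 10.8/4 = 2.7

S is symmetric (S[j,i] = S[i,j]). Assembling:

S = [[7.3, -3.15, 0.4],
 [-3.15, 4.2, -0.2],
 [0.4, -0.2, 2.7]]


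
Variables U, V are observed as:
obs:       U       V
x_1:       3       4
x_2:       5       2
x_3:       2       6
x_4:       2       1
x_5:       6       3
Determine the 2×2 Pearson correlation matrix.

Step 1 — column means:
  mean(U) = (3 + 5 + 2 + 2 + 6) / 5 = 18/5 = 3.6
  mean(V) = (4 + 2 + 6 + 1 + 3) / 5 = 16/5 = 3.2

Step 2 — sample variances and covariances s[i,j] = (1/(n-1)) · Σ_k (x_{k,i} - mean_i) · (x_{k,j} - mean_j), with n-1 = 4:
  s[U,U] = ((-0.6)·(-0.6) + (1.4)·(1.4) + (-1.6)·(-1.6) + (-1.6)·(-1.6) + (2.4)·(2.4)) / 4 = 13.2/4 = 3.3
  s[U,V] = ((-0.6)·(0.8) + (1.4)·(-1.2) + (-1.6)·(2.8) + (-1.6)·(-2.2) + (2.4)·(-0.2)) / 4 = -3.6/4 = -0.9
  s[V,V] = ((0.8)·(0.8) + (-1.2)·(-1.2) + (2.8)·(2.8) + (-2.2)·(-2.2) + (-0.2)·(-0.2)) / 4 = 14.8/4 = 3.7
  Sample standard deviations s_i = √(s[i,i]):
  s(U) = √(3.3) = 1.8166
  s(V) = √(3.7) = 1.9235

Step 3 — r_{ij} = s_{ij} / (s_i · s_j):
  r[U,U] = 1 (diagonal).
  r[U,V] = -0.9 / (1.8166 · 1.9235) = -0.9 / 3.4943 = -0.2576
  r[V,V] = 1 (diagonal).

R is symmetric with unit diagonal. Assembling:

R = [[1, -0.2576],
 [-0.2576, 1]]
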